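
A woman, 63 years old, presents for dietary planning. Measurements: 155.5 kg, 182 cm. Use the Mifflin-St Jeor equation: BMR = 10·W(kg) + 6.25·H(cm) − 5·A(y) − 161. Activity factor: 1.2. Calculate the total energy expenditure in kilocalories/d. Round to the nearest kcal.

2660 kilocalories/d

Mifflin-St Jeor (female): BMR = 10(155.5) + 6.25(182) − 5(63) − 161 = 1555 + 1137.5 − 315 − 161 = 2216.5 kcal/day.
TEE = BMR × activity factor = 2216.5 × 1.2 = 2659.8 kcal/day.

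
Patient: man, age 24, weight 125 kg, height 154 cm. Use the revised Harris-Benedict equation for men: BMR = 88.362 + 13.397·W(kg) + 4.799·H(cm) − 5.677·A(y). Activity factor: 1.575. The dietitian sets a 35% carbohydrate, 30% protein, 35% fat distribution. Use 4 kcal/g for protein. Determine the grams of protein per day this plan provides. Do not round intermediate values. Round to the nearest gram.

279 g/day

Harris-Benedict: BMR = 88.362 + 13.397(125) + 4.799(154) − 5.677(24) = 2365.785 kcal/day.
TEE = 2365.785 × 1.575 = 3726.1114 kcal/day.
Protein energy = 30% × 3726.1114 = 1117.8334 kcal.
Protein = 1117.8334 ÷ 4 kcal/g = 279.4584 g.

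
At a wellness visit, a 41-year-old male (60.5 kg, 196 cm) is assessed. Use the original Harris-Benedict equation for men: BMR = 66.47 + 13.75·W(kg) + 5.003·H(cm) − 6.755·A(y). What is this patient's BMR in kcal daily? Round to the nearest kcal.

Harris-Benedict: BMR = 66.47 + 13.75(60.5) + 5.003(196) − 6.755(41) = 1601.978 kcal/day.

1602 kcal daily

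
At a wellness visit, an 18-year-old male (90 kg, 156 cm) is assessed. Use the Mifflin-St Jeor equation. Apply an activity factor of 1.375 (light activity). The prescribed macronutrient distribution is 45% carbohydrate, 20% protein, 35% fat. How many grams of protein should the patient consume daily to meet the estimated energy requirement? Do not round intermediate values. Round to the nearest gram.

Mifflin-St Jeor (male): BMR = 10(90) + 6.25(156) − 5(18) + 5 = 900 + 975 − 90 + 5 = 1790 kcal/day.
TEE = 1790 × 1.375 = 2461.25 kcal/day.
Protein energy = 20% × 2461.25 = 492.25 kcal.
Protein = 492.25 ÷ 4 kcal/g = 123.0625 g.

123 g/day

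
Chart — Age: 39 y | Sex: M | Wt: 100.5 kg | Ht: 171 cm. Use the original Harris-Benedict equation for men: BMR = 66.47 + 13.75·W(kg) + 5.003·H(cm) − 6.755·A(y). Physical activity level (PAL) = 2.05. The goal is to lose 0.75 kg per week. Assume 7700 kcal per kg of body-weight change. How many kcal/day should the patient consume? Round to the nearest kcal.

Harris-Benedict: BMR = 66.47 + 13.75(100.5) + 5.003(171) − 6.755(39) = 2040.413 kcal/day.
TEE = 2040.413 × 2.05 = 4182.8467 kcal/day.
Required daily deficit = 0.75 × 7700 ÷ 7 = 825 kcal/day.
Target intake = 4182.8467 − 825 = 3357.8467 kcal/day.

3358 kcal/day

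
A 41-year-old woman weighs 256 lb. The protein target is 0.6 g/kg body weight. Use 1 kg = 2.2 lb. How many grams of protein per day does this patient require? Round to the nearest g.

Weight in kg = 256 ÷ 2.2 = 116.3636 kg.
Protein = 0.6 g/kg × 116.3636 kg = 69.8182 g/day.

70 g/day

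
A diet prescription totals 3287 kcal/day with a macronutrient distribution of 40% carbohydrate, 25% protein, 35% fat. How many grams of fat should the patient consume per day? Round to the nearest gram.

128 g/day

Fat energy = 35% × 3287 = 1150.45 kcal.
At 9 kcal/g: 1150.45 ÷ 9 = 127.8278 g.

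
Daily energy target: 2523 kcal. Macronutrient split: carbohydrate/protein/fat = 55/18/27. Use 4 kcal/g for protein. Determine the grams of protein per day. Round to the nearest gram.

Protein energy = 18% × 2523 = 454.14 kcal.
At 4 kcal/g: 454.14 ÷ 4 = 113.535 g.

114 g/day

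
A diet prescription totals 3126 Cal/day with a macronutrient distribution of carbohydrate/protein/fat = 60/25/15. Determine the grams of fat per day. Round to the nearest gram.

52 g/day

Fat energy = 15% × 3126 = 468.9 kcal.
At 9 kcal/g: 468.9 ÷ 9 = 52.1 g.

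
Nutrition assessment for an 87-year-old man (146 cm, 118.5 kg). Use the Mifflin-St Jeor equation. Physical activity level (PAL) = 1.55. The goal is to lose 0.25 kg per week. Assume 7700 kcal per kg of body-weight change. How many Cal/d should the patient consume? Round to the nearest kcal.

2310 Cal/d

Mifflin-St Jeor (male): BMR = 10(118.5) + 6.25(146) − 5(87) + 5 = 1185 + 912.5 − 435 + 5 = 1667.5 kcal/day.
TEE = 1667.5 × 1.55 = 2584.625 kcal/day.
Required daily deficit = 0.25 × 7700 ÷ 7 = 275 kcal/day.
Target intake = 2584.625 − 275 = 2309.625 kcal/day.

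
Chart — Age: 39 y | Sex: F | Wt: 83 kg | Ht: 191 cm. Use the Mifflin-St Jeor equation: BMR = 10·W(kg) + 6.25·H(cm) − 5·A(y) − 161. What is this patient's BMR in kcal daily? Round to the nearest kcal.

Mifflin-St Jeor (female): BMR = 10(83) + 6.25(191) − 5(39) − 161 = 830 + 1193.75 − 195 − 161 = 1667.75 kcal/day.

1668 kcal daily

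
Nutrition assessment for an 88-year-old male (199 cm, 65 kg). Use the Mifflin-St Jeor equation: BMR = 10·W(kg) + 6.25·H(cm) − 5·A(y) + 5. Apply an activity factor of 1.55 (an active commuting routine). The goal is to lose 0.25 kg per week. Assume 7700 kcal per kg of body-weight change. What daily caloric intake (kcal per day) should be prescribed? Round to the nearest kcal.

1986 kcal per day

Mifflin-St Jeor (male): BMR = 10(65) + 6.25(199) − 5(88) + 5 = 650 + 1243.75 − 440 + 5 = 1458.75 kcal/day.
TEE = 1458.75 × 1.55 = 2261.0625 kcal/day.
Required daily deficit = 0.25 × 7700 ÷ 7 = 275 kcal/day.
Target intake = 2261.0625 − 275 = 1986.0625 kcal/day.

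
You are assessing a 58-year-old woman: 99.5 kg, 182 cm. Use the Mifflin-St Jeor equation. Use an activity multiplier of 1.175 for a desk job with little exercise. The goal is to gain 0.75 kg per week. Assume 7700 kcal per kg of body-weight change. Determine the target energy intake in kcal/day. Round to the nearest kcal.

Mifflin-St Jeor (female): BMR = 10(99.5) + 6.25(182) − 5(58) − 161 = 995 + 1137.5 − 290 − 161 = 1681.5 kcal/day.
TEE = 1681.5 × 1.175 = 1975.7625 kcal/day.
Required daily surplus = 0.75 × 7700 ÷ 7 = 825 kcal/day.
Target intake = 1975.7625 + 825 = 2800.7625 kcal/day.

2801 kcal/day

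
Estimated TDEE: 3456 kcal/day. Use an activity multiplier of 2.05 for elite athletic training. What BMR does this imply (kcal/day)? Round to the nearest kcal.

BMR = TEE ÷ activity factor = 3456 ÷ 2.05 = 1685.8537 kcal/day.

1686 kcal/day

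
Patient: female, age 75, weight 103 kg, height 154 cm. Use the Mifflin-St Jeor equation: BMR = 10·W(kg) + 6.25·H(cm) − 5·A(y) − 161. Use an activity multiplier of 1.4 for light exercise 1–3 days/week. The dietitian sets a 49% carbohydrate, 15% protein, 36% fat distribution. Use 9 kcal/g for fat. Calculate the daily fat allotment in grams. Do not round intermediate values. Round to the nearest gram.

82 g/day

Mifflin-St Jeor (female): BMR = 10(103) + 6.25(154) − 5(75) − 161 = 1030 + 962.5 − 375 − 161 = 1456.5 kcal/day.
TEE = 1456.5 × 1.4 = 2039.1 kcal/day.
Fat energy = 36% × 2039.1 = 734.076 kcal.
Fat = 734.076 ÷ 9 kcal/g = 81.564 g.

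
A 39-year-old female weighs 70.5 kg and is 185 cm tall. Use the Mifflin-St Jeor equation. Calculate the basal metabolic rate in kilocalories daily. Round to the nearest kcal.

Mifflin-St Jeor (female): BMR = 10(70.5) + 6.25(185) − 5(39) − 161 = 705 + 1156.25 − 195 − 161 = 1505.25 kcal/day.

1505 kilocalories daily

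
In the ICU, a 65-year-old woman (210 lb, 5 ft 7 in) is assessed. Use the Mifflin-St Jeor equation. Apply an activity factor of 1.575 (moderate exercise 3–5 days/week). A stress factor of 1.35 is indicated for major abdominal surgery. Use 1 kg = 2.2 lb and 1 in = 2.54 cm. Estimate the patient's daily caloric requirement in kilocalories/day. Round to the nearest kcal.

Convert to metric: weight = 210 ÷ 2.2 = 95.4545 kg; height = (5×12 + 7) × 2.54 = 67 × 2.54 = 170.18 cm.
Mifflin-St Jeor (female): BMR = 10(95.4545) + 6.25(170.18) − 5(65) − 161 = 954.5455 + 1063.625 − 325 − 161 = 1532.1705 kcal/day.
TEE = BMR × activity factor = 1532.1705 × 1.575 = 2413.1685 kcal/day.
Apply stress factor: 2413.1685 × 1.35 = 3257.7774 kcal/day.

3258 kilocalories/day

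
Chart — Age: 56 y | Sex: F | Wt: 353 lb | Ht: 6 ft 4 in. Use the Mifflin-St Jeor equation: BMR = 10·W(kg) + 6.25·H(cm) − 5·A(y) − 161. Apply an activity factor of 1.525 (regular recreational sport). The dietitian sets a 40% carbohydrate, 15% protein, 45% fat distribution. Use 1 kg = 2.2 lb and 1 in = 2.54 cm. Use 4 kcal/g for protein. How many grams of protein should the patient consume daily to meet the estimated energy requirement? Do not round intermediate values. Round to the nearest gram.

Convert to metric: weight = 353 ÷ 2.2 = 160.4545 kg; height = (6×12 + 4) × 2.54 = 76 × 2.54 = 193.04 cm.
Mifflin-St Jeor (female): BMR = 10(160.4545) + 6.25(193.04) − 5(56) − 161 = 1604.5455 + 1206.5 − 280 − 161 = 2370.0455 kcal/day.
TEE = 2370.0455 × 1.525 = 3614.3193 kcal/day.
Protein energy = 15% × 3614.3193 = 542.1479 kcal.
Protein = 542.1479 ÷ 4 kcal/g = 135.537 g.

136 g/day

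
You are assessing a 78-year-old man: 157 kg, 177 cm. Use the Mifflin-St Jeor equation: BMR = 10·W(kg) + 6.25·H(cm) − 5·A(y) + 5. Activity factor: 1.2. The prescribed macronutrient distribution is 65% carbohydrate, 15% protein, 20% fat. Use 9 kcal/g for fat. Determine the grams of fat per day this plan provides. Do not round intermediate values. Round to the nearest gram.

Mifflin-St Jeor (male): BMR = 10(157) + 6.25(177) − 5(78) + 5 = 1570 + 1106.25 − 390 + 5 = 2291.25 kcal/day.
TEE = 2291.25 × 1.2 = 2749.5 kcal/day.
Fat energy = 20% × 2749.5 = 549.9 kcal.
Fat = 549.9 ÷ 9 kcal/g = 61.1 g.

61 g/day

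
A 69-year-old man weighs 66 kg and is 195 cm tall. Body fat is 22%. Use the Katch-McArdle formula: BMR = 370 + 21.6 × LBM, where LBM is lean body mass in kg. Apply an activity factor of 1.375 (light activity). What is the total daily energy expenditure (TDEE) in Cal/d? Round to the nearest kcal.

2038 Cal/d

LBM = 66 × (1 − 0.22) = 51.48 kg. Katch-McArdle: BMR = 370 + 21.6 × 51.48 = 1481.968 kcal/day.
TEE = BMR × activity factor = 1481.968 × 1.375 = 2037.706 kcal/day.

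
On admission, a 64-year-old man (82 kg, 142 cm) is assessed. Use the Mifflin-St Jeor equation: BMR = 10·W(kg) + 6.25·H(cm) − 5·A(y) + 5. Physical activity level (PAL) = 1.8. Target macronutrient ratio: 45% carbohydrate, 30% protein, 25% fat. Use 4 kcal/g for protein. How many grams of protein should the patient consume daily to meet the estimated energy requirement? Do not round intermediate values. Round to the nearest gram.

188 g/day

Mifflin-St Jeor (male): BMR = 10(82) + 6.25(142) − 5(64) + 5 = 820 + 887.5 − 320 + 5 = 1392.5 kcal/day.
TEE = 1392.5 × 1.8 = 2506.5 kcal/day.
Protein energy = 30% × 2506.5 = 751.95 kcal.
Protein = 751.95 ÷ 4 kcal/g = 187.9875 g.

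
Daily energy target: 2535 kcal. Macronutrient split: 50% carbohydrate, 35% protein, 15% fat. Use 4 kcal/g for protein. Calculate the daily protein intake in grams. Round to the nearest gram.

Protein energy = 35% × 2535 = 887.25 kcal.
At 4 kcal/g: 887.25 ÷ 4 = 221.8125 g.

222 g/day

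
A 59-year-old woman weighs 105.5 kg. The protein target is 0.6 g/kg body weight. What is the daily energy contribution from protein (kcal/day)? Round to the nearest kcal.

Protein = 0.6 g/kg × 105.5 kg = 63.3 g/day.
Protein energy = 63.3 g × 4 kcal/g = 253.2 kcal/day.

253 kcal/day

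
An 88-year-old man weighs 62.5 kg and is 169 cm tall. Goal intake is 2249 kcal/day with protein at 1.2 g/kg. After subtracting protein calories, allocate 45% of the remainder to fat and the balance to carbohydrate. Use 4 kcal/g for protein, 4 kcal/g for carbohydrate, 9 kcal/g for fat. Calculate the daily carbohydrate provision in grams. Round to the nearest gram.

268 g/day

Protein = 1.2 × 62.5 = 75 g → 75 × 4 = 300 kcal.
Non-protein calories = 2249 − 300 = 1949 kcal.
Fat: 45% × 1949 = 877.05 kcal; carbohydrate: 1071.95 kcal.
Carbohydrate: 1071.95 kcal ÷ 4 kcal/g = 267.9875 g.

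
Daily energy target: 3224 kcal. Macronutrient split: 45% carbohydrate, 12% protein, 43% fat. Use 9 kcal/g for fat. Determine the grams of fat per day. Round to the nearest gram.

Fat energy = 43% × 3224 = 1386.32 kcal.
At 9 kcal/g: 1386.32 ÷ 9 = 154.0356 g.

154 g/day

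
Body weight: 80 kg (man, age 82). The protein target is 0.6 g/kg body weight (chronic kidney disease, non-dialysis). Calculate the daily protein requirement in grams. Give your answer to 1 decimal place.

48.0 g/day

Protein = 0.6 g/kg × 80 kg = 48 g/day.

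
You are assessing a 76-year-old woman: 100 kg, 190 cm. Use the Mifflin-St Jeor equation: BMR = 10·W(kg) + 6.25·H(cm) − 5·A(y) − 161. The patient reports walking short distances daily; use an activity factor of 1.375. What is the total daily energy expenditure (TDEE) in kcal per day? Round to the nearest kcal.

Mifflin-St Jeor (female): BMR = 10(100) + 6.25(190) − 5(76) − 161 = 1000 + 1187.5 − 380 − 161 = 1646.5 kcal/day.
TEE = BMR × activity factor = 1646.5 × 1.375 = 2263.9375 kcal/day.

2264 kcal per day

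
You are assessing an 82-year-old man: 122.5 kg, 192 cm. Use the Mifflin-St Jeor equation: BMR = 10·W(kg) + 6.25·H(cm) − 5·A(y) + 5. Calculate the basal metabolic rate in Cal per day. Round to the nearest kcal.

Mifflin-St Jeor (male): BMR = 10(122.5) + 6.25(192) − 5(82) + 5 = 1225 + 1200 − 410 + 5 = 2020 kcal/day.

2020 Cal per day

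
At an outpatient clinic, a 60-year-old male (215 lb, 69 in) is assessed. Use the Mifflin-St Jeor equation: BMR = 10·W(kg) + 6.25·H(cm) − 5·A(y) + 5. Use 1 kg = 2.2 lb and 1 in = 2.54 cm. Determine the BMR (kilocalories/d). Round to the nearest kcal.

Convert to metric: weight = 215 ÷ 2.2 = 97.7273 kg; height = 69 × 2.54 = 175.26 cm.
Mifflin-St Jeor (male): BMR = 10(97.7273) + 6.25(175.26) − 5(60) + 5 = 977.2727 + 1095.375 − 300 + 5 = 1777.6477 kcal/day.

1778 kilocalories/d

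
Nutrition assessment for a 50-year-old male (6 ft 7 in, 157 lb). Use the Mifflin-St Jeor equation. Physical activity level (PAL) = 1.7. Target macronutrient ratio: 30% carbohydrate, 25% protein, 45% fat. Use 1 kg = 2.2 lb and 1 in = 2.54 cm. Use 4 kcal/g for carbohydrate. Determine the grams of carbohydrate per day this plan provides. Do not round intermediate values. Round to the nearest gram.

220 g/day

Convert to metric: weight = 157 ÷ 2.2 = 71.3636 kg; height = (6×12 + 7) × 2.54 = 79 × 2.54 = 200.66 cm.
Mifflin-St Jeor (male): BMR = 10(71.3636) + 6.25(200.66) − 5(50) + 5 = 713.6364 + 1254.125 − 250 + 5 = 1722.7614 kcal/day.
TEE = 1722.7614 × 1.7 = 2928.6943 kcal/day.
Carbohydrate energy = 30% × 2928.6943 = 878.6083 kcal.
Carbohydrate = 878.6083 ÷ 4 kcal/g = 219.6521 g.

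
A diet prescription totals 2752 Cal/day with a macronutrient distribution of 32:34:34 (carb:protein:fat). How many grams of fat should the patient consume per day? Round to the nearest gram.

104 g/day

Fat energy = 34% × 2752 = 935.68 kcal.
At 9 kcal/g: 935.68 ÷ 9 = 103.9644 g.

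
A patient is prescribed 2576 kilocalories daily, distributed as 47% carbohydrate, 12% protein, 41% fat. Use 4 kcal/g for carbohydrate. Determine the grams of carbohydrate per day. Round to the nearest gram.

303 g/day

Carbohydrate energy = 47% × 2576 = 1210.72 kcal.
At 4 kcal/g: 1210.72 ÷ 4 = 302.68 g.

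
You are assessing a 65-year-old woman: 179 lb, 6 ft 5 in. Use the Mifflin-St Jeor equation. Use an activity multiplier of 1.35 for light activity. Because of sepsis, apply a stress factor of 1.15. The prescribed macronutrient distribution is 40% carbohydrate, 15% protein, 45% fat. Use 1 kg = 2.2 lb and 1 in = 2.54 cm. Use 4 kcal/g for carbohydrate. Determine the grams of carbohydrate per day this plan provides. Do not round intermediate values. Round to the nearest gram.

Convert to metric: weight = 179 ÷ 2.2 = 81.3636 kg; height = (6×12 + 5) × 2.54 = 77 × 2.54 = 195.58 cm.
Mifflin-St Jeor (female): BMR = 10(81.3636) + 6.25(195.58) − 5(65) − 161 = 813.6364 + 1222.375 − 325 − 161 = 1550.0114 kcal/day.
TEE = 1550.0114 × 1.35 = 2092.5153 kcal/day.
With stress factor 1.15: 2092.5153 × 1.15 = 2406.3926 kcal/day.
Carbohydrate energy = 40% × 2406.3926 = 962.5571 kcal.
Carbohydrate = 962.5571 ÷ 4 kcal/g = 240.6393 g.

241 g/day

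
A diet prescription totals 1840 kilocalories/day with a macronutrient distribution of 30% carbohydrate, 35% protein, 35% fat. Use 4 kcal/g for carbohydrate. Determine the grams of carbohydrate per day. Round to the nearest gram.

138 g/day

Carbohydrate energy = 30% × 1840 = 552 kcal.
At 4 kcal/g: 552 ÷ 4 = 138 g.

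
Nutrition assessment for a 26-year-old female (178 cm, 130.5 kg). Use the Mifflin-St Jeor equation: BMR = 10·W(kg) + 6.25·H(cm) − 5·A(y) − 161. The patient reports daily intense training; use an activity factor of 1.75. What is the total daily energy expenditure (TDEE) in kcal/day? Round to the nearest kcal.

Mifflin-St Jeor (female): BMR = 10(130.5) + 6.25(178) − 5(26) − 161 = 1305 + 1112.5 − 130 − 161 = 2126.5 kcal/day.
TEE = BMR × activity factor = 2126.5 × 1.75 = 3721.375 kcal/day.

3721 kcal/day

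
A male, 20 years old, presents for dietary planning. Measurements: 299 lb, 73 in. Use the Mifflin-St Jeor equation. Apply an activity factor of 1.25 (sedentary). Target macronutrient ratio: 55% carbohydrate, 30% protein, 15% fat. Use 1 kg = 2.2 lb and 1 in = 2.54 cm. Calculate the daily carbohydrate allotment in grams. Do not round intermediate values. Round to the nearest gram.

416 g/day

Convert to metric: weight = 299 ÷ 2.2 = 135.9091 kg; height = 73 × 2.54 = 185.42 cm.
Mifflin-St Jeor (male): BMR = 10(135.9091) + 6.25(185.42) − 5(20) + 5 = 1359.0909 + 1158.875 − 100 + 5 = 2422.9659 kcal/day.
TEE = 2422.9659 × 1.25 = 3028.7074 kcal/day.
Carbohydrate energy = 55% × 3028.7074 = 1665.7891 kcal.
Carbohydrate = 1665.7891 ÷ 4 kcal/g = 416.4473 g.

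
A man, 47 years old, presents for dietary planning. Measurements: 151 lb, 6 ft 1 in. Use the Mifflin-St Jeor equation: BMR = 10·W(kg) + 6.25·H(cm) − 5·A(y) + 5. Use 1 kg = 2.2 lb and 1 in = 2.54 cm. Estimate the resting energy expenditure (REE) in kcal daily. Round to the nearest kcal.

1615 kcal daily

Convert to metric: weight = 151 ÷ 2.2 = 68.6364 kg; height = (6×12 + 1) × 2.54 = 73 × 2.54 = 185.42 cm.
Mifflin-St Jeor (male): BMR = 10(68.6364) + 6.25(185.42) − 5(47) + 5 = 686.3636 + 1158.875 − 235 + 5 = 1615.2386 kcal/day.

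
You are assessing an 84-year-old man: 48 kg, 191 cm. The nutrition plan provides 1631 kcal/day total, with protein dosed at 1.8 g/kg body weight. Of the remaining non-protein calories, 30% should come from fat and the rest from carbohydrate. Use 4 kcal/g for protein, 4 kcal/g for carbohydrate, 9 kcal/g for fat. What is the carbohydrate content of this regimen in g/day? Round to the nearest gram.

225 g/day

Protein = 1.8 × 48 = 86.4 g → 86.4 × 4 = 345.6 kcal.
Non-protein calories = 1631 − 345.6 = 1285.4 kcal.
Fat: 30% × 1285.4 = 385.62 kcal; carbohydrate: 899.78 kcal.
Carbohydrate: 899.78 kcal ÷ 4 kcal/g = 224.945 g.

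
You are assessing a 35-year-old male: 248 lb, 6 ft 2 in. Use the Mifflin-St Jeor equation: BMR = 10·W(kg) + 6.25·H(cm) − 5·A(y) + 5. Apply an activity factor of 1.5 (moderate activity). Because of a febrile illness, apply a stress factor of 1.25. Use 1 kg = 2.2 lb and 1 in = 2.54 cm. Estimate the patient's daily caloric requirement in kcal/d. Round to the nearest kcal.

3998 kcal/d

Convert to metric: weight = 248 ÷ 2.2 = 112.7273 kg; height = (6×12 + 2) × 2.54 = 74 × 2.54 = 187.96 cm.
Mifflin-St Jeor (male): BMR = 10(112.7273) + 6.25(187.96) − 5(35) + 5 = 1127.2727 + 1174.75 − 175 + 5 = 2132.0227 kcal/day.
TEE = BMR × activity factor = 2132.0227 × 1.5 = 3198.0341 kcal/day.
Apply stress factor: 3198.0341 × 1.25 = 3997.5426 kcal/day.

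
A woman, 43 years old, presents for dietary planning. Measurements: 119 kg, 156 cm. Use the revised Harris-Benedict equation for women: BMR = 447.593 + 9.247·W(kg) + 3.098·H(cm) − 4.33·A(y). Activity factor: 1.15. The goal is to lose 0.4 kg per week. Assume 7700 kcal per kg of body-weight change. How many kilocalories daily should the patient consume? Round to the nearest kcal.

Harris-Benedict: BMR = 447.593 + 9.247(119) + 3.098(156) − 4.33(43) = 1845.084 kcal/day.
TEE = 1845.084 × 1.15 = 2121.8466 kcal/day.
Required daily deficit = 0.4 × 7700 ÷ 7 = 440 kcal/day.
Target intake = 2121.8466 − 440 = 1681.8466 kcal/day.

1682 kilocalories daily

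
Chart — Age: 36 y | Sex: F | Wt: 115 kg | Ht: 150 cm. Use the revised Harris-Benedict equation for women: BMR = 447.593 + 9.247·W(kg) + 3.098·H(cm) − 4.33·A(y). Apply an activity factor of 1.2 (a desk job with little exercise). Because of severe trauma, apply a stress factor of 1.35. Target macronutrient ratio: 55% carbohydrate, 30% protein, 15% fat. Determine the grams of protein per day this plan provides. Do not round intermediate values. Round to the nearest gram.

Harris-Benedict: BMR = 447.593 + 9.247(115) + 3.098(150) − 4.33(36) = 1819.818 kcal/day.
TEE = 1819.818 × 1.2 = 2183.7816 kcal/day.
With stress factor 1.35: 2183.7816 × 1.35 = 2948.1052 kcal/day.
Protein energy = 30% × 2948.1052 = 884.4315 kcal.
Protein = 884.4315 ÷ 4 kcal/g = 221.1079 g.

221 g/day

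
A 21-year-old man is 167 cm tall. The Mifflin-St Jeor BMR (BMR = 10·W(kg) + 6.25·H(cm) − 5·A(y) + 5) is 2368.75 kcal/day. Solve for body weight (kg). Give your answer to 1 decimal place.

2368.75 = 10·W + 6.25(167) − 5(21) + 5
10·W = 2368.75 − 943.75 = 1425, so W = 142.5 kg.

142.5 kg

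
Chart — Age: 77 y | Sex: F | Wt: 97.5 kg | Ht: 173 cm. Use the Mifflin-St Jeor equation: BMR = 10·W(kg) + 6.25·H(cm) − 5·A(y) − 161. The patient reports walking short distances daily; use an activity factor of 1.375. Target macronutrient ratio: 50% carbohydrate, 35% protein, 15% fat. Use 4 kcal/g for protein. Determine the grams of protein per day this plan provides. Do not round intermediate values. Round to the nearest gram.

Mifflin-St Jeor (female): BMR = 10(97.5) + 6.25(173) − 5(77) − 161 = 975 + 1081.25 − 385 − 161 = 1510.25 kcal/day.
TEE = 1510.25 × 1.375 = 2076.5938 kcal/day.
Protein energy = 35% × 2076.5938 = 726.8078 kcal.
Protein = 726.8078 ÷ 4 kcal/g = 181.702 g.

182 g/day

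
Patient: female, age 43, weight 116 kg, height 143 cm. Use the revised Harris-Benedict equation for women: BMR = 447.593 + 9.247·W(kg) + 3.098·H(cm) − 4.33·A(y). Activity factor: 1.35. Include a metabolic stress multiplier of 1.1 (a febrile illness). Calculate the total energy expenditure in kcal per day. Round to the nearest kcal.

2639 kcal per day

Harris-Benedict: BMR = 447.593 + 9.247(116) + 3.098(143) − 4.33(43) = 1777.069 kcal/day.
TEE = BMR × activity factor = 1777.069 × 1.35 = 2399.0432 kcal/day.
Apply stress factor: 2399.0432 × 1.1 = 2638.9475 kcal/day.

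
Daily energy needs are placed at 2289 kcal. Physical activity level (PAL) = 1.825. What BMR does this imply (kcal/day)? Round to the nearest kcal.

1254 kcal/day

BMR = TEE ÷ activity factor = 2289 ÷ 1.825 = 1254.2466 kcal/day.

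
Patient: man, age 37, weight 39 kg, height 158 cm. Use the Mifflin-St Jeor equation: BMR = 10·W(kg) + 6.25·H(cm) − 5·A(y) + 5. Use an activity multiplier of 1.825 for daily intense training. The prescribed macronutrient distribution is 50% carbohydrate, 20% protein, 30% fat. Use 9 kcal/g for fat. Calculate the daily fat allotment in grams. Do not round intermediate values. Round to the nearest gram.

Mifflin-St Jeor (male): BMR = 10(39) + 6.25(158) − 5(37) + 5 = 390 + 987.5 − 185 + 5 = 1197.5 kcal/day.
TEE = 1197.5 × 1.825 = 2185.4375 kcal/day.
Fat energy = 30% × 2185.4375 = 655.6313 kcal.
Fat = 655.6313 ÷ 9 kcal/g = 72.8479 g.

73 g/day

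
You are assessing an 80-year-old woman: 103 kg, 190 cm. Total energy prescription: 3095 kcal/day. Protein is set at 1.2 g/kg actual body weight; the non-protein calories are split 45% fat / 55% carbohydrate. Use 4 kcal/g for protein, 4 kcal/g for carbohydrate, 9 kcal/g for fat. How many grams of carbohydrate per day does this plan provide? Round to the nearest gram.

358 g/day

Protein = 1.2 × 103 = 123.6 g → 123.6 × 4 = 494.4 kcal.
Non-protein calories = 3095 − 494.4 = 2600.6 kcal.
Fat: 45% × 2600.6 = 1170.27 kcal; carbohydrate: 1430.33 kcal.
Carbohydrate: 1430.33 kcal ÷ 4 kcal/g = 357.5825 g.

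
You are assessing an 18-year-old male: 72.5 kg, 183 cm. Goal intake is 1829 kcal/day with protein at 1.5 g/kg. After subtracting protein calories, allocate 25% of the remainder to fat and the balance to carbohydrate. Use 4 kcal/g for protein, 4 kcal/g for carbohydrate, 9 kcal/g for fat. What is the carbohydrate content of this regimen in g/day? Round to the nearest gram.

Protein = 1.5 × 72.5 = 108.75 g → 108.75 × 4 = 435 kcal.
Non-protein calories = 1829 − 435 = 1394 kcal.
Fat: 25% × 1394 = 348.5 kcal; carbohydrate: 1045.5 kcal.
Carbohydrate: 1045.5 kcal ÷ 4 kcal/g = 261.375 g.

261 g/day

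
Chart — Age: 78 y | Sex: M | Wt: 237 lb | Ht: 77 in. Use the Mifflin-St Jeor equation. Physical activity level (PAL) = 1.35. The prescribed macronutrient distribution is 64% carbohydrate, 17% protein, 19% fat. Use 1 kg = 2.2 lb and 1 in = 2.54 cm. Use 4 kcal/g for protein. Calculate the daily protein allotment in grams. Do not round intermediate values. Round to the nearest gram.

110 g/day

Convert to metric: weight = 237 ÷ 2.2 = 107.7273 kg; height = 77 × 2.54 = 195.58 cm.
Mifflin-St Jeor (male): BMR = 10(107.7273) + 6.25(195.58) − 5(78) + 5 = 1077.2727 + 1222.375 − 390 + 5 = 1914.6477 kcal/day.
TEE = 1914.6477 × 1.35 = 2584.7744 kcal/day.
Protein energy = 17% × 2584.7744 = 439.4117 kcal.
Protein = 439.4117 ÷ 4 kcal/g = 109.8529 g.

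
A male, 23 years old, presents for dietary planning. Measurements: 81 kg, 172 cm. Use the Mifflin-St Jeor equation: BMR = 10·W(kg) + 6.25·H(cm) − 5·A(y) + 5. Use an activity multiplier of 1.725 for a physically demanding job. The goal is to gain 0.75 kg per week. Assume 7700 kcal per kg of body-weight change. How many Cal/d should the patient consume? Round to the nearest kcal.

3887 Cal/d

Mifflin-St Jeor (male): BMR = 10(81) + 6.25(172) − 5(23) + 5 = 810 + 1075 − 115 + 5 = 1775 kcal/day.
TEE = 1775 × 1.725 = 3061.875 kcal/day.
Required daily surplus = 0.75 × 7700 ÷ 7 = 825 kcal/day.
Target intake = 3061.875 + 825 = 3886.875 kcal/day.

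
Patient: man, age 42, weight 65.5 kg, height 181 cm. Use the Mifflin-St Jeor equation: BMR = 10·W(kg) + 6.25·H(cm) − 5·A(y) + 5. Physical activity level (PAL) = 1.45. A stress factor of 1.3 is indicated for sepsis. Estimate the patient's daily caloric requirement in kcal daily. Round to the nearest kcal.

2981 kcal daily

Mifflin-St Jeor (male): BMR = 10(65.5) + 6.25(181) − 5(42) + 5 = 655 + 1131.25 − 210 + 5 = 1581.25 kcal/day.
TEE = BMR × activity factor = 1581.25 × 1.45 = 2292.8125 kcal/day.
Apply stress factor: 2292.8125 × 1.3 = 2980.6563 kcal/day.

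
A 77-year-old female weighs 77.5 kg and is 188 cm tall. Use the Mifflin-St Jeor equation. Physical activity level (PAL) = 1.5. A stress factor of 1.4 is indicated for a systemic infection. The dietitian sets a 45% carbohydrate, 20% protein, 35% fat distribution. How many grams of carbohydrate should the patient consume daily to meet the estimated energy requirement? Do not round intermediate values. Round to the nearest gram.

Mifflin-St Jeor (female): BMR = 10(77.5) + 6.25(188) − 5(77) − 161 = 775 + 1175 − 385 − 161 = 1404 kcal/day.
TEE = 1404 × 1.5 = 2106 kcal/day.
With stress factor 1.4: 2106 × 1.4 = 2948.4 kcal/day.
Carbohydrate energy = 45% × 2948.4 = 1326.78 kcal.
Carbohydrate = 1326.78 ÷ 4 kcal/g = 331.695 g.

332 g/day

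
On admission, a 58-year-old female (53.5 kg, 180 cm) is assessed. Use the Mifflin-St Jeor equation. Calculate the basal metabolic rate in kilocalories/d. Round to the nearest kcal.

1209 kilocalories/d

Mifflin-St Jeor (female): BMR = 10(53.5) + 6.25(180) − 5(58) − 161 = 535 + 1125 − 290 − 161 = 1209 kcal/day.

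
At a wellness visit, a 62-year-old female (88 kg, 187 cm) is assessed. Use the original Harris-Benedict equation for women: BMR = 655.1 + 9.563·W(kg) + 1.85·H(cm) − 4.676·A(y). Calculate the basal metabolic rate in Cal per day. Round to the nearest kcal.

Harris-Benedict: BMR = 655.1 + 9.563(88) + 1.85(187) − 4.676(62) = 1552.682 kcal/day.

1553 Cal per day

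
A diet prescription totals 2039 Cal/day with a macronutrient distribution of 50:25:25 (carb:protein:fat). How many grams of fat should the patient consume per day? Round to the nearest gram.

Fat energy = 25% × 2039 = 509.75 kcal.
At 9 kcal/g: 509.75 ÷ 9 = 56.6389 g.

57 g/day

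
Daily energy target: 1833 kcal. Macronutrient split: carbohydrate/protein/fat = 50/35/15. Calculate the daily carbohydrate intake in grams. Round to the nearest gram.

Carbohydrate energy = 50% × 1833 = 916.5 kcal.
At 4 kcal/g: 916.5 ÷ 4 = 229.125 g.

229 g/day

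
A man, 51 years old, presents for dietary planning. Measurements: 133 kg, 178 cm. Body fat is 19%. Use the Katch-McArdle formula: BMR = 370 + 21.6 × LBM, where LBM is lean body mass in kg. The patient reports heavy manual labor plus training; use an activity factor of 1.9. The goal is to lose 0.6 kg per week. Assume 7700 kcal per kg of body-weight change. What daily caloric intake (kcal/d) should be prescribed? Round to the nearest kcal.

4464 kcal/d

LBM = 133 × (1 − 0.19) = 107.73 kg. Katch-McArdle: BMR = 370 + 21.6 × 107.73 = 2696.968 kcal/day.
TEE = 2696.968 × 1.9 = 5124.2392 kcal/day.
Required daily deficit = 0.6 × 7700 ÷ 7 = 660 kcal/day.
Target intake = 5124.2392 − 660 = 4464.2392 kcal/day.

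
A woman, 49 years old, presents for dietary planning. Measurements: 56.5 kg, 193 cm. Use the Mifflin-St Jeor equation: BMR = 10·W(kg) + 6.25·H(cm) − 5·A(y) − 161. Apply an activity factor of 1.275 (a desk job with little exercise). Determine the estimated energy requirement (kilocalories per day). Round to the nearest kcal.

Mifflin-St Jeor (female): BMR = 10(56.5) + 6.25(193) − 5(49) − 161 = 565 + 1206.25 − 245 − 161 = 1365.25 kcal/day.
TEE = BMR × activity factor = 1365.25 × 1.275 = 1740.6938 kcal/day.

1741 kilocalories per day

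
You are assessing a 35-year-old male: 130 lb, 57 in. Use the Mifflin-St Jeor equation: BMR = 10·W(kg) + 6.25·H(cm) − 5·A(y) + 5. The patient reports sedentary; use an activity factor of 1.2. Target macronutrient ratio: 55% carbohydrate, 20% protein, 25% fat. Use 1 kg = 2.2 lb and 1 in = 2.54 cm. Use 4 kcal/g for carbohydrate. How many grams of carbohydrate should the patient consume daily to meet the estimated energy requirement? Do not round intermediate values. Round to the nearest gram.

Convert to metric: weight = 130 ÷ 2.2 = 59.0909 kg; height = 57 × 2.54 = 144.78 cm.
Mifflin-St Jeor (male): BMR = 10(59.0909) + 6.25(144.78) − 5(35) + 5 = 590.9091 + 904.875 − 175 + 5 = 1325.7841 kcal/day.
TEE = 1325.7841 × 1.2 = 1590.9409 kcal/day.
Carbohydrate energy = 55% × 1590.9409 = 875.0175 kcal.
Carbohydrate = 875.0175 ÷ 4 kcal/g = 218.7544 g.

219 g/day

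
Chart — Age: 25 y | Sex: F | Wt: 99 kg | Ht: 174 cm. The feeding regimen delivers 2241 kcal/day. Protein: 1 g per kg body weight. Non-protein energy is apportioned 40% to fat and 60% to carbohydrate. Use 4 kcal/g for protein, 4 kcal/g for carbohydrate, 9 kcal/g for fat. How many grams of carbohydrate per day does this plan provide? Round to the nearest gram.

Protein = 1 × 99 = 99 g → 99 × 4 = 396 kcal.
Non-protein calories = 2241 − 396 = 1845 kcal.
Fat: 40% × 1845 = 738 kcal; carbohydrate: 1107 kcal.
Carbohydrate: 1107 kcal ÷ 4 kcal/g = 276.75 g.

277 g/day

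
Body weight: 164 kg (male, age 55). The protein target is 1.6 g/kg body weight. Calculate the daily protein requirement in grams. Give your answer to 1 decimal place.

262.4 g/day

Protein = 1.6 g/kg × 164 kg = 262.4 g/day.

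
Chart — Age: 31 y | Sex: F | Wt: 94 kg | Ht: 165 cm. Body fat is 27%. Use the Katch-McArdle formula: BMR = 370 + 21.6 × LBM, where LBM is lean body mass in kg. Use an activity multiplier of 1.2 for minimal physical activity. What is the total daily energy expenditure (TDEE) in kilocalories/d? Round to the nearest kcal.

2223 kilocalories/d

LBM = 94 × (1 − 0.27) = 68.62 kg. Katch-McArdle: BMR = 370 + 21.6 × 68.62 = 1852.192 kcal/day.
TEE = BMR × activity factor = 1852.192 × 1.2 = 2222.6304 kcal/day.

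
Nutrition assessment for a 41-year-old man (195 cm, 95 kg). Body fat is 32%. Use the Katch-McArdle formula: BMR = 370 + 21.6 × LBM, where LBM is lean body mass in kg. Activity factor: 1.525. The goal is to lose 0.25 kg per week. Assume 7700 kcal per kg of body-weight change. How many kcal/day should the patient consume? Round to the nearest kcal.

2417 kcal/day

LBM = 95 × (1 − 0.32) = 64.6 kg. Katch-McArdle: BMR = 370 + 21.6 × 64.6 = 1765.36 kcal/day.
TEE = 1765.36 × 1.525 = 2692.174 kcal/day.
Required daily deficit = 0.25 × 7700 ÷ 7 = 275 kcal/day.
Target intake = 2692.174 − 275 = 2417.174 kcal/day.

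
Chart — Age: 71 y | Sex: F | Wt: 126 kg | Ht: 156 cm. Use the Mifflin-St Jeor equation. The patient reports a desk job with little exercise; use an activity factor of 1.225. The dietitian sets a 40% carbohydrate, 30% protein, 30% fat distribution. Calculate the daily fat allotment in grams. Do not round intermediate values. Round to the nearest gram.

Mifflin-St Jeor (female): BMR = 10(126) + 6.25(156) − 5(71) − 161 = 1260 + 975 − 355 − 161 = 1719 kcal/day.
TEE = 1719 × 1.225 = 2105.775 kcal/day.
Fat energy = 30% × 2105.775 = 631.7325 kcal.
Fat = 631.7325 ÷ 9 kcal/g = 70.1925 g.

70 g/day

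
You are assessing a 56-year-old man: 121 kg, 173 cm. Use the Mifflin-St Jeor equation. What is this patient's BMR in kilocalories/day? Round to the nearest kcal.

2016 kilocalories/day

Mifflin-St Jeor (male): BMR = 10(121) + 6.25(173) − 5(56) + 5 = 1210 + 1081.25 − 280 + 5 = 2016.25 kcal/day.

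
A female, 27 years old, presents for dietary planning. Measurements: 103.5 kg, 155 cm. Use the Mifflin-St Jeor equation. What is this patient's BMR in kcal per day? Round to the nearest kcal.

Mifflin-St Jeor (female): BMR = 10(103.5) + 6.25(155) − 5(27) − 161 = 1035 + 968.75 − 135 − 161 = 1707.75 kcal/day.

1708 kcal per day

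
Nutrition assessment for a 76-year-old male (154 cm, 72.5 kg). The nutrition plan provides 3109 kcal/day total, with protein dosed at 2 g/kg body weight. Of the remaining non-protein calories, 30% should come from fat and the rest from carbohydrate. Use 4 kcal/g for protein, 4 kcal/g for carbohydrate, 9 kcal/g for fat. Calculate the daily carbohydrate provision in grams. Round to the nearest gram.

Protein = 2 × 72.5 = 145 g → 145 × 4 = 580 kcal.
Non-protein calories = 3109 − 580 = 2529 kcal.
Fat: 30% × 2529 = 758.7 kcal; carbohydrate: 1770.3 kcal.
Carbohydrate: 1770.3 kcal ÷ 4 kcal/g = 442.575 g.

443 g/day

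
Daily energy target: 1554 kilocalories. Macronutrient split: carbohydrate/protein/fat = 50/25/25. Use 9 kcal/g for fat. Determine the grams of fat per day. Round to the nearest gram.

43 g/day

Fat energy = 25% × 1554 = 388.5 kcal.
At 9 kcal/g: 388.5 ÷ 9 = 43.1667 g.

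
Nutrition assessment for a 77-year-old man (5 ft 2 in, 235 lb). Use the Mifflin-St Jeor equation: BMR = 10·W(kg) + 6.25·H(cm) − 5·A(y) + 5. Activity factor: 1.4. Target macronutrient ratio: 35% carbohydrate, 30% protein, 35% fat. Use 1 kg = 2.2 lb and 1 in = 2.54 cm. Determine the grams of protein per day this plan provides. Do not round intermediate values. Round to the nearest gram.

176 g/day

Convert to metric: weight = 235 ÷ 2.2 = 106.8182 kg; height = (5×12 + 2) × 2.54 = 62 × 2.54 = 157.48 cm.
Mifflin-St Jeor (male): BMR = 10(106.8182) + 6.25(157.48) − 5(77) + 5 = 1068.1818 + 984.25 − 385 + 5 = 1672.4318 kcal/day.
TEE = 1672.4318 × 1.4 = 2341.4045 kcal/day.
Protein energy = 30% × 2341.4045 = 702.4214 kcal.
Protein = 702.4214 ÷ 4 kcal/g = 175.6053 g.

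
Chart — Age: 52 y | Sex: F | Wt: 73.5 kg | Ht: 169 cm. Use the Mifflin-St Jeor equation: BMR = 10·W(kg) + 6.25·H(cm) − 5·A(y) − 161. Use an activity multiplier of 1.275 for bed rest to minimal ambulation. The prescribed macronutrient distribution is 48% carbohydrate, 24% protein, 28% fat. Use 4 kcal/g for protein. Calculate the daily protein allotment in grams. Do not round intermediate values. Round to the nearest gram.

105 g/day

Mifflin-St Jeor (female): BMR = 10(73.5) + 6.25(169) − 5(52) − 161 = 735 + 1056.25 − 260 − 161 = 1370.25 kcal/day.
TEE = 1370.25 × 1.275 = 1747.0688 kcal/day.
Protein energy = 24% × 1747.0688 = 419.2965 kcal.
Protein = 419.2965 ÷ 4 kcal/g = 104.8241 g.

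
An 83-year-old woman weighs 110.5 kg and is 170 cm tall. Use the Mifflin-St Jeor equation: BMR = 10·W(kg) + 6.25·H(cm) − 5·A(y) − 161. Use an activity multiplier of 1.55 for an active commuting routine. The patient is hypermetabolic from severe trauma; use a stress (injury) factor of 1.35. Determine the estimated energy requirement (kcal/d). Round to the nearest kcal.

Mifflin-St Jeor (female): BMR = 10(110.5) + 6.25(170) − 5(83) − 161 = 1105 + 1062.5 − 415 − 161 = 1591.5 kcal/day.
TEE = BMR × activity factor = 1591.5 × 1.55 = 2466.825 kcal/day.
Apply stress factor: 2466.825 × 1.35 = 3330.2138 kcal/day.

3330 kcal/d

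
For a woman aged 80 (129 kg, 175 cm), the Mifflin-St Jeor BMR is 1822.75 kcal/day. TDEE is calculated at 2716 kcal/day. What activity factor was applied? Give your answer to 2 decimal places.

1.49

Activity factor = TEE ÷ BMR = 2716 ÷ 1822.75 = 1.49.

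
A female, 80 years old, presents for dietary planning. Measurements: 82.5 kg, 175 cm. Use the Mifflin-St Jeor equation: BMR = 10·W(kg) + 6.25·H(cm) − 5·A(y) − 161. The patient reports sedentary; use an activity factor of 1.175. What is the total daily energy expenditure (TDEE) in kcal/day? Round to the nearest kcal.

1595 kcal/day

Mifflin-St Jeor (female): BMR = 10(82.5) + 6.25(175) − 5(80) − 161 = 825 + 1093.75 − 400 − 161 = 1357.75 kcal/day.
TEE = BMR × activity factor = 1357.75 × 1.175 = 1595.3563 kcal/day.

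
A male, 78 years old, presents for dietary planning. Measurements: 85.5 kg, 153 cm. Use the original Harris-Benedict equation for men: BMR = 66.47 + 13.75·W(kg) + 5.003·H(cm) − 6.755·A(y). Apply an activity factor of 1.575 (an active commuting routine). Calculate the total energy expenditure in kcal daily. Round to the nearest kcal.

Harris-Benedict: BMR = 66.47 + 13.75(85.5) + 5.003(153) − 6.755(78) = 1480.664 kcal/day.
TEE = BMR × activity factor = 1480.664 × 1.575 = 2332.0458 kcal/day.

2332 kcal daily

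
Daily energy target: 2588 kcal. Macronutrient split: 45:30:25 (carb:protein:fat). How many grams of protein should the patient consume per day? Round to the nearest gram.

194 g/day

Protein energy = 30% × 2588 = 776.4 kcal.
At 4 kcal/g: 776.4 ÷ 4 = 194.1 g.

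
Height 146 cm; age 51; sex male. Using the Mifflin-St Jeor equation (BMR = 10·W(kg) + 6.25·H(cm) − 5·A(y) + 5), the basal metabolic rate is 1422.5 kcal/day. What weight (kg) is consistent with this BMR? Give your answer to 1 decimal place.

1422.5 = 10·W + 6.25(146) − 5(51) + 5
10·W = 1422.5 − 662.5 = 760, so W = 76 kg.

76.0 kg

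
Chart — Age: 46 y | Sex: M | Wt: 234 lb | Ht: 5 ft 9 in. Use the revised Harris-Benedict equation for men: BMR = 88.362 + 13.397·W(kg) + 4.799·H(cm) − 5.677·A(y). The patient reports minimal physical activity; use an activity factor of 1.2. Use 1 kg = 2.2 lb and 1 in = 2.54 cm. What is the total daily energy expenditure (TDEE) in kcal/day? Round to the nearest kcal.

2512 kcal/day

Convert to metric: weight = 234 ÷ 2.2 = 106.3636 kg; height = (5×12 + 9) × 2.54 = 69 × 2.54 = 175.26 cm.
Harris-Benedict: BMR = 88.362 + 13.397(106.3636) + 4.799(175.26) − 5.677(46) = 2093.2464 kcal/day.
TEE = BMR × activity factor = 2093.2464 × 1.2 = 2511.8957 kcal/day.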